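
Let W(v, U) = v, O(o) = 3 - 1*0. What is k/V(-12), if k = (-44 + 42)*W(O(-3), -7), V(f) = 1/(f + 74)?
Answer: -372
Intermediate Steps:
O(o) = 3 (O(o) = 3 + 0 = 3)
V(f) = 1/(74 + f)
k = -6 (k = (-44 + 42)*3 = -2*3 = -6)
k/V(-12) = -6/(1/(74 - 12)) = -6/(1/62) = -6/1/62 = -6*62 = -372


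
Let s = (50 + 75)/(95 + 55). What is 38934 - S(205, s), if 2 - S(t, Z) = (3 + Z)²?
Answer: 1402081/36 ≈ 38947.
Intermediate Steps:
s = ⅚ (s = 125/150 = 125*(1/150) = ⅚ ≈ 0.83333)
S(t, Z) = 2 - (3 + Z)²
38934 - S(205, s) = 38934 - (2 - (3 + ⅚)²) = 38934 - (2 - (23/6)²) = 38934 - (2 - 1*529/36) = 38934 - (2 - 529/36) = 38934 - 1*(-457/36) = 38934 + 457/36 = 1402081/36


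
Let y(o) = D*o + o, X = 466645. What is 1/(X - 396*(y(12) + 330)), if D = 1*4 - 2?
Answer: 1/321709 ≈ 3.1084e-6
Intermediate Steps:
D = 2 (D = 4 - 2 = 2)
y(o) = 3*o (y(o) = 2*o + o = 3*o)
1/(X - 396*(y(12) + 330)) = 1/(466645 - 396*(3*12 + 330)) = 1/(466645 - 396*(36 + 330)) = 1/(466645 - 396*366) = 1/(466645 - 144936) = 1/321709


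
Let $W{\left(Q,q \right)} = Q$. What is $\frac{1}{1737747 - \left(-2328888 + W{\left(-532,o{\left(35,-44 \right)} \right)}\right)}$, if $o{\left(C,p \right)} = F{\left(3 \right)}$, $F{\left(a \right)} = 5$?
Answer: $\frac{1}{4067167} \approx 2.4587 \cdot 10^{-7}$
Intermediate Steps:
$o{\left(C,p \right)} = 5$
$\frac{1}{1737747 - \left(-2328888 + W{\left(-532,o{\left(35,-44 \right)} \right)}\right)} = \frac{1}{1737747 + \left(2328888 - -532\right)} = \frac{1}{1737747 + \left(2328888 + 532\right)} = \frac{1}{1737747 + 2329420} = \frac{1}{4067167}$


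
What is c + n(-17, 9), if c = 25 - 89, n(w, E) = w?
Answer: -81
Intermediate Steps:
c = -64
c + n(-17, 9) = -64 - 17 = -81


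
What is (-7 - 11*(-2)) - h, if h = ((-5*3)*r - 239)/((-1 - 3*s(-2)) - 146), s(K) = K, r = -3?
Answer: 1921/141 ≈ 13.624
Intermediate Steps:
h = 194/141 (h = (-5*3*(-3) - 239)/((-1 - 3*(-2)) - 146) = (-15*(-3) - 239)/((-1 + 6) - 146) = (45 - 239)/(5 - 146) = -194/(-141) = -194*(-1/141) = 194/141 ≈ 1.3759)
(-7 - 11*(-2)) - h = (-7 - 11*(-2)) - 1*194/141 = (-7 + 22) - 194/141 = 15 - 194/141 = 1921/141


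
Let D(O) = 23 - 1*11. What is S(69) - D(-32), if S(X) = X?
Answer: 57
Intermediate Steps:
D(O) = 12 (D(O) = 23 - 11 = 12)
S(69) - D(-32) = 69 - 1*12 = 69 - 12 = 57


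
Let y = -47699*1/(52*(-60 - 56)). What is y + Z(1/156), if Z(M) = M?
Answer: 143213/18096 ≈ 7.9141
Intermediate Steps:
y = 47699/6032 (y = -47699/(52*(-116)) = -47699/(-6032) = -47699*(-1/6032) = 47699/6032 ≈ 7.9077)
y + Z(1/156) = 47699/6032 + 1/156 = 143213/18096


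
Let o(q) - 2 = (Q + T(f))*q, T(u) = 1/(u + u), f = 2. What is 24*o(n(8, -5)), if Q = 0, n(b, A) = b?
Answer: 96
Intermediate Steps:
T(u) = 1/(2*u)
o(q) = 2 + q/4 (o(q) = 2 + (0 + (1/2)/2)*q = 2 + (0 + (1/2)*(1/2))*q = 2 + (0 + 1/4)*q = 2 + q/4)
24*o(n(8, -5)) = 24*(2 + (1/4)*8) = 24*(2 + 2) = 24*4 = 96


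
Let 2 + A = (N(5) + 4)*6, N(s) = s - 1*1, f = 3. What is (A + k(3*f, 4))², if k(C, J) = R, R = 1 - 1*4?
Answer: 1849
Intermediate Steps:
N(s) = -1 + s (N(s) = s - 1 = -1 + s)
R = -3 (R = 1 - 4 = -3)
k(C, J) = -3
A = 46 (A = -2 + ((-1 + 5) + 4)*6 = -2 + (4 + 4)*6 = -2 + 8*6 = -2 + 48 = 46)
(A + k(3*f, 4))² = (46 - 3)² = 43² = 1849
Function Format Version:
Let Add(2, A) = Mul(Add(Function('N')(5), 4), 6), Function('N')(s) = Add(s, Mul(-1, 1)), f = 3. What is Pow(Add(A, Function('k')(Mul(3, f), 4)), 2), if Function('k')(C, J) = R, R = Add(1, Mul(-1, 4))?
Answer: 1849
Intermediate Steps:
Function('N')(s) = Add(-1, s) (Function('N')(s) = Add(s, -1) = Add(-1, s))
R = -3 (R = Add(1, -4) = -3)
Function('k')(C, J) = -3
A = 46 (A = Add(-2, Mul(Add(Add(-1, 5), 4), 6)) = Add(-2, Mul(Add(4, 4), 6)) = Add(-2, Mul(8, 6)) = Add(-2, 48) = 46)
Pow(Add(A, Function('k')(Mul(3, f), 4)), 2) = Pow(Add(46, -3), 2) = Pow(43, 2) = 1849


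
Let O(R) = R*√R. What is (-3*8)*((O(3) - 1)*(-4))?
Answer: -96 + 288*√3 ≈ 402.83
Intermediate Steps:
O(R) = R^(3/2)
(-3*8)*((O(3) - 1)*(-4)) = (-3*8)*((3^(3/2) - 1)*(-4)) = -24*(3*√3 - 1)*(-4) = -24*(-1 + 3*√3)*(-4) = -24*(4 - 12*√3) = -96 + 288*√3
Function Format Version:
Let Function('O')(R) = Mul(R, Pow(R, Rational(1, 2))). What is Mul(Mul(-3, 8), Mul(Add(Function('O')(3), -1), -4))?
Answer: Add(-96, Mul(288, Pow(3, Rational(1, 2)))) ≈ 402.83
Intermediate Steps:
Function('O')(R) = Pow(R, Rational(3, 2))
Mul(Mul(-3, 8), Mul(Add(Function('O')(3), -1), -4)) = Mul(Mul(-3, 8), Mul(Add(Pow(3, Rational(3, 2)), -1), -4)) = Mul(-24, Mul(Add(Mul(3, Pow(3, Rational(1, 2))), -1), -4)) = Mul(-24, Mul(Add(-1, Mul(3, Pow(3, Rational(1, 2)))), -4)) = Mul(-24, Add(4, Mul(-12, Pow(3, Rational(1, 2))))) = Add(-96, Mul(288, Pow(3, Rational(1, 2))))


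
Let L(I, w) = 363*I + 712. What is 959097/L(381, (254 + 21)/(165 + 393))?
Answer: 959097/139015 ≈ 6.8992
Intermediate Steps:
L(I, w) = 712 + 363*I
959097/L(381, (254 + 21)/(165 + 393)) = 959097/(712 + 363*381) = 959097/(712 + 138303) = 959097/139015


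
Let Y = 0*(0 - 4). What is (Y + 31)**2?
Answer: 961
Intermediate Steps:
Y = 0 (Y = 0*(-4) = 0)
(Y + 31)**2 = (0 + 31)**2 = 31**2 = 961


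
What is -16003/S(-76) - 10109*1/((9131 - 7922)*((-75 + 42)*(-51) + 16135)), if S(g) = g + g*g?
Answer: -19155202177/6821621300 ≈ -2.8080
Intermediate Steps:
S(g) = g + g**2
-16003/S(-76) - 10109*1/((9131 - 7922)*((-75 + 42)*(-51) + 16135)) = -16003*(-1/(76*(1 - 76))) - 10109*1/((9131 - 7922)*((-75 + 42)*(-51) + 16135)) = -16003/((-76*(-75))) - 10109*1/(1209*(-33*(-51) + 16135)) = -16003/5700 - 10109*1/(1209*(1683 + 16135)) = -16003*1/5700 - 10109/(17818*1209) = -16003/5700 - 10109/21541962 = -19155202177/6821621300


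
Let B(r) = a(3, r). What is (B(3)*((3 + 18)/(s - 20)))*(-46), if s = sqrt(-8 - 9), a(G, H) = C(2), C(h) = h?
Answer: 12880/139 + 644*I*sqrt(17)/139 ≈ 92.662 + 19.103*I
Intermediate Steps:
a(G, H) = 2
B(r) = 2
s = I*sqrt(17) (s = sqrt(-17) = I*sqrt(17) ≈ 4.1231*I)
(B(3)*((3 + 18)/(s - 20)))*(-46) = (2*((3 + 18)/(I*sqrt(17) - 20)))*(-46) = (2*(21/(-20 + I*sqrt(17))))*(-46) = (42/(-20 + I*sqrt(17)))*(-46) = -1932/(-20 + I*sqrt(17))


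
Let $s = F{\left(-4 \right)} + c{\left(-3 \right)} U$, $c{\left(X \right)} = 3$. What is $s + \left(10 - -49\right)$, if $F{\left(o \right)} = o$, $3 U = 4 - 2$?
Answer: $57$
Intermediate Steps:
$U = \frac{2}{3}$ ($U = \frac{4 - 2}{3} = \frac{1}{3} \cdot 2 = \frac{2}{3} \approx 0.66667$)
$s = -2$ ($s = -4 + 3 \cdot \frac{2}{3} = -4 + 2 = -2$)
$s + \left(10 - -49\right) = -2 + \left(10 - -49\right) = -2 + \left(10 + 49\right) = -2 + 59 = 57$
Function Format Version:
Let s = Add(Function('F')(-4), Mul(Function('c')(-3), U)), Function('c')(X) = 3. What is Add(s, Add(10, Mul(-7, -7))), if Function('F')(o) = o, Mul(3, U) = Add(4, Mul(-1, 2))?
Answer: 57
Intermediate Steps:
U = Rational(2, 3) (U = Mul(Rational(1, 3), Add(4, Mul(-1, 2))) = Mul(Rational(1, 3), Add(4, -2)) = Mul(Rational(1, 3), 2) = Rational(2, 3) ≈ 0.66667)
s = -2 (s = Add(-4, Mul(3, Rational(2, 3))) = Add(-4, 2) = -2)
Add(s, Add(10, Mul(-7, -7))) = Add(-2, Add(10, Mul(-7, -7))) = Add(-2, Add(10, 49)) = Add(-2, 59) = 57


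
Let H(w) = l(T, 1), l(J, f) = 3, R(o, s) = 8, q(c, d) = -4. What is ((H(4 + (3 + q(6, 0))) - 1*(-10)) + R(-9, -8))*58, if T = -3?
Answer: 1218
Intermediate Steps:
H(w) = 3
((H(4 + (3 + q(6, 0))) - 1*(-10)) + R(-9, -8))*58 = ((3 - 1*(-10)) + 8)*58 = ((3 + 10) + 8)*58 = (13 + 8)*58 = 21*58 = 1218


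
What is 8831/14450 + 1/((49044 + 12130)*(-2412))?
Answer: 651514471139/1066060945800 ≈ 0.61114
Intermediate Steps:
8831/14450 + 1/((49044 + 12130)*(-2412)) = 8831*(1/14450) - 1/2412/61174 = 8831/14450 + (1/61174)*(-1/2412) = 8831/14450 - 1/147551688 = 651514471139/1066060945800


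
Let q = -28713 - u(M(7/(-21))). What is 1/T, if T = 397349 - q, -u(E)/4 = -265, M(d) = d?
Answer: 1/427122 ≈ 2.3413e-6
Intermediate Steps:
u(E) = 1060 (u(E) = -4*(-265) = 1060)
q = -29773 (q = -28713 - 1*1060 = -28713 - 1060 = -29773)
T = 427122 (T = 397349 - 1*(-29773) = 397349 + 29773 = 427122)
1/T = 1/427122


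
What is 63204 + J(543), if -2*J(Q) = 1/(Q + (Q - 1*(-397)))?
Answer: 187463063/2966 ≈ 63204.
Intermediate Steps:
J(Q) = -1/(2*(397 + 2*Q)) (J(Q) = -1/(2*(Q + (Q - 1*(-397)))) = -1/(2*(Q + (Q + 397))) = -1/(2*(Q + (397 + Q))) = -1/(2*(397 + 2*Q)))
63204 + J(543) = 63204 - 1/(794 + 4*543) = 63204 - 1/(794 + 2172) = 63204 - 1/2966 = 187463063/2966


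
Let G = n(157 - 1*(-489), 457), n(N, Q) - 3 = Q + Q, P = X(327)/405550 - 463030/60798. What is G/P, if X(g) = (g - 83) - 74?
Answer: -1130506435065/9388574042 ≈ -120.41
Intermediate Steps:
X(g) = -157 + g (X(g) = (-83 + g) - 74 = -157 + g)
P = -9388574042/1232831445 (P = (-157 + 327)/405550 - 463030/60798 = 170*(1/405550) - 463030*1/60798 = 17/40555 - 231515/30399 = -9388574042/1232831445 ≈ -7.6155)
n(N, Q) = 3 + 2*Q (n(N, Q) = 3 + (Q + Q) = 3 + 2*Q)
G = 917 (G = 3 + 2*457 = 3 + 914 = 917)
G/P = 917/(-9388574042/1232831445) = 917*(-1232831445/9388574042) = -1130506435065/9388574042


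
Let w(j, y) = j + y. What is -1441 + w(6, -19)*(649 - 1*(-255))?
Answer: -13193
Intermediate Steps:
-1441 + w(6, -19)*(649 - 1*(-255)) = -1441 + (6 - 19)*(649 - 1*(-255)) = -1441 - 13*(649 + 255) = -1441 - 13*904 = -1441 - 11752 = -13193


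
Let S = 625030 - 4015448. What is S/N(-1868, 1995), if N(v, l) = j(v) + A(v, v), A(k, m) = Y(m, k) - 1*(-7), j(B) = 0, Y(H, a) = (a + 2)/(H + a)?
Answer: -6333300824/14009 ≈ -4.5209e+5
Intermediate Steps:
S = -3390418
Y(H, a) = (2 + a)/(H + a)
A(k, m) = 7 + (2 + k)/(k + m) (A(k, m) = (2 + k)/(m + k) - 1*(-7) = (2 + k)/(k + m) + 7 = 7 + (2 + k)/(k + m))
N(v, l) = (2 + 15*v)/(2*v) (N(v, l) = 0 + (2 + 7*v + 8*v)/(v + v) = 0 + (2 + 15*v)/((2*v)) = 0 + (1/(2*v))*(2 + 15*v) = 0 + (2 + 15*v)/(2*v) = (2 + 15*v)/(2*v))
S/N(-1868, 1995) = -3390418/(15/2 + 1/(-1868)) = -3390418/(15/2 - 1/1868) = -3390418/14009/1868 = -3390418*1868/14009 = -6333300824/14009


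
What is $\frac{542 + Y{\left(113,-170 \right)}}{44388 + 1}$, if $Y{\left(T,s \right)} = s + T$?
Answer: $\frac{485}{44389} \approx 0.010926$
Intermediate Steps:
$Y{\left(T,s \right)} = T + s$
$\frac{542 + Y{\left(113,-170 \right)}}{44388 + 1} = \frac{542 + \left(113 - 170\right)}{44388 + 1} = \frac{542 - 57}{44389} = 485 \cdot \frac{1}{44389} = \frac{485}{44389}$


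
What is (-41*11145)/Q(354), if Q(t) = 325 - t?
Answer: 456945/29 ≈ 15757.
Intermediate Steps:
(-41*11145)/Q(354) = (-41*11145)/(325 - 1*354) = -456945/(325 - 354) = -456945/(-29) = -456945*(-1/29) = 456945/29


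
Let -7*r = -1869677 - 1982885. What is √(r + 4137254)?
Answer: 2*√1171905 ≈ 2165.1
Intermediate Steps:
r = 550366 (r = -(-1869677 - 1982885)/7 = -⅐*(-3852562) = 550366)
√(r + 4137254) = √(550366 + 4137254) = √4687620 = 2*√1171905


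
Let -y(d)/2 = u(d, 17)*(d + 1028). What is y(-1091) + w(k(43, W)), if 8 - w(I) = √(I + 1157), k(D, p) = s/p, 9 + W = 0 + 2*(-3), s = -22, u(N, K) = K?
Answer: 2150 - √260655/15 ≈ 2116.0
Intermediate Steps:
y(d) = -34952 - 34*d (y(d) = -34*(d + 1028) = -34*(1028 + d) = -2*(17476 + 17*d) = -34952 - 34*d)
W = -15 (W = -9 + (0 + 2*(-3)) = -9 + (0 - 6) = -9 - 6 = -15)
k(D, p) = -22/p
w(I) = 8 - √(1157 + I) (w(I) = 8 - √(I + 1157) = 8 - √(1157 + I))
y(-1091) + w(k(43, W)) = (-34952 - 34*(-1091)) + (8 - √(1157 - 22/(-15))) = (-34952 + 37094) + (8 - √(1157 - 22*(-1/15))) = 2142 + (8 - √(1157 + 22/15)) = 2142 + (8 - √(17377/15)) = 2142 + (8 - √260655/15) = 2150 - √260655/15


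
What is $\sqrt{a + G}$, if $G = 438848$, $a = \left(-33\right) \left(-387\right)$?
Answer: $\sqrt{451619} \approx 672.03$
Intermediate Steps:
$a = 12771$
$\sqrt{a + G} = \sqrt{12771 + 438848} = \sqrt{451619}$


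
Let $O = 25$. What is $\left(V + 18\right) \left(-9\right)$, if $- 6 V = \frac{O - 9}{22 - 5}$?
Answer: $- \frac{2730}{17} \approx -160.59$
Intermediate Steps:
$V = - \frac{8}{51}$ ($V = - \frac{\left(25 - 9\right) \frac{1}{22 - 5}}{6} = - \frac{16 \cdot \frac{1}{17}}{6} = \left(- \frac{1}{6}\right) \frac{16}{17} = - \frac{8}{51} \approx -0.15686$)
$\left(V + 18\right) \left(-9\right) = \left(- \frac{8}{51} + 18\right) \left(-9\right) = \frac{910}{51} \left(-9\right) = - \frac{2730}{17}$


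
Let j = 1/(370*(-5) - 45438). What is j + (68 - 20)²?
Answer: 108951551/47288 ≈ 2304.0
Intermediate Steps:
j = -1/47288 (j = 1/(-1850 - 45438) = 1/(-47288) = -1/47288 ≈ -2.1147e-5)
j + (68 - 20)² = -1/47288 + (68 - 20)² = -1/47288 + 48² = -1/47288 + 2304 = 108951551/47288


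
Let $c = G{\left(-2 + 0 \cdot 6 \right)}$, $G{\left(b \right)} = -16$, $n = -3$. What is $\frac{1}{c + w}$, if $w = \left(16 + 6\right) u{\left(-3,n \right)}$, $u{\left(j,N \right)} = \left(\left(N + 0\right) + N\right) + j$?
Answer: $- \frac{1}{214} \approx -0.0046729$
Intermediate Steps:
$u{\left(j,N \right)} = j + 2 N$ ($u{\left(j,N \right)} = \left(N + N\right) + j = 2 N + j = j + 2 N$)
$w = -198$ ($w = \left(16 + 6\right) \left(-3 + 2 \left(-3\right)\right) = 22 \left(-3 - 6\right) = 22 \left(-9\right) = -198$)
$c = -16$
$\frac{1}{c + w} = \frac{1}{-16 - 198} = \frac{1}{-214} = - \frac{1}{214}$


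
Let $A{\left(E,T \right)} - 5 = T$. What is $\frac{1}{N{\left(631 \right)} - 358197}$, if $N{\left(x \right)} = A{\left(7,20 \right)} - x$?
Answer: $- \frac{1}{358803} \approx -2.787 \cdot 10^{-6}$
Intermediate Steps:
$A{\left(E,T \right)} = 5 + T$
$N{\left(x \right)} = 25 - x$ ($N{\left(x \right)} = \left(5 + 20\right) - x = 25 - x$)
$\frac{1}{N{\left(631 \right)} - 358197} = \frac{1}{\left(25 - 631\right) - 358197} = \frac{1}{-606 - 358197} = \frac{1}{-358803} = - \frac{1}{358803}$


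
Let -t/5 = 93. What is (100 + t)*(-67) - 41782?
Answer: -17327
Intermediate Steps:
t = -465 (t = -5*93 = -465)
(100 + t)*(-67) - 41782 = (100 - 465)*(-67) - 41782 = -365*(-67) - 41782 = 24455 - 41782 = -17327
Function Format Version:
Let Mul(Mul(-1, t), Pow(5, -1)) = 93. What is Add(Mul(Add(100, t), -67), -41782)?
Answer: -17327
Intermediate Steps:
t = -465 (t = Mul(-5, 93) = -465)
Add(Mul(Add(100, t), -67), -41782) = Add(Mul(Add(100, -465), -67), -41782) = Add(Mul(-365, -67), -41782) = Add(24455, -41782) = -17327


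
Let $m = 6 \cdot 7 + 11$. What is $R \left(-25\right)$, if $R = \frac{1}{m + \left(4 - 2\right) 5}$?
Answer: $- \frac{25}{63} \approx -0.39683$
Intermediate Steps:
$m = 53$ ($m = 42 + 11 = 53$)
$R = \frac{1}{63}$ ($R = \frac{1}{53 + \left(4 - 2\right) 5} = \frac{1}{53 + 2 \cdot 5} = \frac{1}{53 + 10} = \frac{1}{63} \approx 0.015873$)
$R \left(-25\right) = \frac{1}{63} \left(-25\right) = - \frac{25}{63}$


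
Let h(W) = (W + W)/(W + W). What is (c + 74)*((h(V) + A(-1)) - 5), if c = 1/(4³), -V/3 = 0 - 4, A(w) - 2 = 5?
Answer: 14211/64 ≈ 222.05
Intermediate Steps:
A(w) = 7 (A(w) = 2 + 5 = 7)
V = 12 (V = -3*(0 - 4) = -3*(-4) = 12)
h(W) = 1 (h(W) = (2*W)/((2*W)) = (2*W)*(1/(2*W)) = 1)
c = 1/64 ≈ 0.015625
(c + 74)*((h(V) + A(-1)) - 5) = (1/64 + 74)*((1 + 7) - 5) = 4737*(8 - 5)/64 = (4737/64)*3 = 14211/64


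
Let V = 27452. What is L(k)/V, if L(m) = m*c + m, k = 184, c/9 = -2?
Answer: -782/6863 ≈ -0.11394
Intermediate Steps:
c = -18 (c = 9*(-2) = -18)
L(m) = -17*m (L(m) = m*(-18) + m = -18*m + m = -17*m)
L(k)/V = -17*184/27452 = -3128*1/27452 = -782/6863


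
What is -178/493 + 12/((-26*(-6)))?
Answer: -1821/6409 ≈ -0.28413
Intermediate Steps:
-178/493 + 12/((-26*(-6))) = -178*1/493 + 12/156 = -178/493 + 12*(1/156) = -178/493 + 1/13 = -1821/6409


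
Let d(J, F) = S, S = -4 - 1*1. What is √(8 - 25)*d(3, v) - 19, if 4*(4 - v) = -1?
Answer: -19 - 5*I*√17 ≈ -19.0 - 20.616*I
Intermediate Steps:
v = 17/4 (v = 4 - ¼*(-1) = 4 + ¼ = 17/4 ≈ 4.2500)
S = -5 (S = -4 - 1 = -5)
d(J, F) = -5
√(8 - 25)*d(3, v) - 19 = √(8 - 25)*(-5) - 19 = √(-17)*(-5) - 19 = (I*√17)*(-5) - 19 = -5*I*√17 - 19 = -19 - 5*I*√17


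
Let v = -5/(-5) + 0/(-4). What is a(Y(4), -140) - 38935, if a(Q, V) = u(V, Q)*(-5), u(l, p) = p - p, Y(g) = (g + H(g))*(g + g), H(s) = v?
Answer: -38935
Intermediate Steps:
v = 1 (v = -5*(-⅕) + 0*(-¼) = 1 + 0 = 1)
H(s) = 1
Y(g) = 2*g*(1 + g) (Y(g) = (g + 1)*(g + g) = (1 + g)*(2*g) = 2*g*(1 + g))
u(l, p) = 0
a(Q, V) = 0 (a(Q, V) = 0*(-5) = 0)
a(Y(4), -140) - 38935 = 0 - 38935 = -38935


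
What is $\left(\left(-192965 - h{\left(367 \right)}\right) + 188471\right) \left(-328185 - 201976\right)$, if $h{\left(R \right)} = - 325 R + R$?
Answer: $-60657840654$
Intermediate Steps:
$h{\left(R \right)} = - 324 R$
$\left(\left(-192965 - h{\left(367 \right)}\right) + 188471\right) \left(-328185 - 201976\right) = \left(\left(-192965 - \left(-324\right) 367\right) + 188471\right) \left(-328185 - 201976\right) = \left(\left(-192965 - -118908\right) + 188471\right) \left(-530161\right) = \left(\left(-192965 + 118908\right) + 188471\right) \left(-530161\right) = \left(-74057 + 188471\right) \left(-530161\right) = 114414 \left(-530161\right) = -60657840654$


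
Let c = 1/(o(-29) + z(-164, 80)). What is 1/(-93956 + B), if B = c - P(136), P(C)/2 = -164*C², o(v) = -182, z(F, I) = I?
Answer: 102/609218663 ≈ 1.6743e-7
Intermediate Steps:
P(C) = -328*C² (P(C) = 2*(-164*C²) = -328*C²)
c = -1/102 (c = 1/(-182 + 80) = 1/(-102) = -1/102 ≈ -0.0098039)
B = 618802175/102 (B = -1/102 - (-328)*136² = -1/102 - (-328)*18496 = -1/102 - 1*(-6066688) = -1/102 + 6066688 = 618802175/102 ≈ 6.0667e+6)
1/(-93956 + B) = 1/(-93956 + 618802175/102) = 1/(609218663/102) = 102/609218663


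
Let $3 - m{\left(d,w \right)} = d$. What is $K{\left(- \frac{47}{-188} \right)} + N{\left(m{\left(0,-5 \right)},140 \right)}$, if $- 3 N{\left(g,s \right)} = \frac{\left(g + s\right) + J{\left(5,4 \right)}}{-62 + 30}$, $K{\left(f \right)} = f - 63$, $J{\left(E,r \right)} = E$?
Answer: $- \frac{1469}{24} \approx -61.208$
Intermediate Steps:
$m{\left(d,w \right)} = 3 - d$
$K{\left(f \right)} = -63 + f$
$N{\left(g,s \right)} = \frac{5}{96} + \frac{g}{96} + \frac{s}{96}$ ($N{\left(g,s \right)} = - \frac{\left(\left(g + s\right) + 5\right) \frac{1}{-62 + 30}}{3} = - \frac{\left(5 + g + s\right) \frac{1}{-32}}{3} = - \frac{\left(5 + g + s\right) \left(- \frac{1}{32}\right)}{3} = - \frac{- \frac{5}{32} - \frac{g}{32} - \frac{s}{32}}{3} = \frac{5}{96} + \frac{g}{96} + \frac{s}{96}$)
$K{\left(- \frac{47}{-188} \right)} + N{\left(m{\left(0,-5 \right)},140 \right)} = \left(-63 - \frac{47}{-188}\right) + \left(\frac{5}{96} + \frac{3 - 0}{96} + \frac{1}{96} \cdot 140\right) = \left(-63 - - \frac{1}{4}\right) + \left(\frac{5}{96} + \frac{3 + 0}{96} + \frac{35}{24}\right) = \left(-63 + \frac{1}{4}\right) + \left(\frac{5}{96} + \frac{1}{96} \cdot 3 + \frac{35}{24}\right) = - \frac{251}{4} + \left(\frac{5}{96} + \frac{1}{32} + \frac{35}{24}\right) = - \frac{251}{4} + \frac{37}{24} = - \frac{1469}{24}$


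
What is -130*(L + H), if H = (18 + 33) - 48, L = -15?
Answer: 1560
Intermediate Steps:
H = 3 (H = 51 - 48 = 3)
-130*(L + H) = -130*(-15 + 3) = -130*(-12) = 1560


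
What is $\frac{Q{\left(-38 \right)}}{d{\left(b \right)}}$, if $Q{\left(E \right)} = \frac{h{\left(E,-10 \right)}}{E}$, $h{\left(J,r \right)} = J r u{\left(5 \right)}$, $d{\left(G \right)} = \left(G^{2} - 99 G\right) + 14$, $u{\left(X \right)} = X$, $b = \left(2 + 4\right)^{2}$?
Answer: $\frac{25}{1127} \approx 0.022183$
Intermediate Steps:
$b = 36$ ($b = 6^{2} = 36$)
$d{\left(G \right)} = 14 + G^{2} - 99 G$
$h{\left(J,r \right)} = 5 J r$ ($h{\left(J,r \right)} = J r 5 = 5 J r$)
$Q{\left(E \right)} = -50$ ($Q{\left(E \right)} = \frac{5 E \left(-10\right)}{E} = \frac{\left(-50\right) E}{E} = -50$)
$\frac{Q{\left(-38 \right)}}{d{\left(b \right)}} = - \frac{50}{14 + 36^{2} - 3564} = - \frac{50}{14 + 1296 - 3564} = - \frac{50}{-2254} = \left(-50\right) \left(- \frac{1}{2254}\right) = \frac{25}{1127}$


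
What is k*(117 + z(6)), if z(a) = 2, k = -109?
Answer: -12971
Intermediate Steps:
k*(117 + z(6)) = -109*(117 + 2) = -109*119 = -12971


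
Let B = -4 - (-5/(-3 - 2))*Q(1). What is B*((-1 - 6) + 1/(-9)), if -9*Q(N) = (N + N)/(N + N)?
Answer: 2240/81 ≈ 27.654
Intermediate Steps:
Q(N) = -⅑ (Q(N) = -(N + N)/(9*(N + N)) = -2*N/(9*(2*N)) = -2*N*1/(2*N)/9 = -⅑*1 = -⅑)
B = -35/9 (B = -4 - (-5/(-3 - 2))*(-1)/9 = -4 - (-5/(-5))*(-1)/9 = -4 - (-5*(-⅕))*(-1)/9 = -4 - (-1)/9 = -4 - 1*(-⅑) = -4 + ⅑ = -35/9 ≈ -3.8889)
B*((-1 - 6) + 1/(-9)) = -35*((-1 - 6) + 1/(-9))/9 = -35*(-7 - ⅑)/9 = -35/9*(-64/9) = 2240/81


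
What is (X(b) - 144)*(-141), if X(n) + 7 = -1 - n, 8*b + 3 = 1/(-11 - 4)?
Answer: 427559/20 ≈ 21378.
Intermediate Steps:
b = -23/60 (b = -3/8 + 1/(8*(-11 - 4)) = -3/8 + (⅛)/(-15) = -3/8 + (⅛)*(-1/15) = -3/8 - 1/120 = -23/60 ≈ -0.38333)
X(n) = -8 - n (X(n) = -7 + (-1 - n) = -8 - n)
(X(b) - 144)*(-141) = ((-8 - 1*(-23/60)) - 144)*(-141) = ((-8 + 23/60) - 144)*(-141) = (-457/60 - 144)*(-141) = -9097/60*(-141) = 427559/20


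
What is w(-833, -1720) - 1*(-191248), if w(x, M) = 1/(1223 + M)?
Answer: 95050255/497 ≈ 1.9125e+5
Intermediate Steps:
w(-833, -1720) - 1*(-191248) = 1/(1223 - 1720) - 1*(-191248) = 1/(-497) + 191248 = -1/497 + 191248 = 95050255/497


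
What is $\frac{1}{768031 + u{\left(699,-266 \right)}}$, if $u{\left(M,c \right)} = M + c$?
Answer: $\frac{1}{768464} \approx 1.3013 \cdot 10^{-6}$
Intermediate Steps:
$\frac{1}{768031 + u{\left(699,-266 \right)}} = \frac{1}{768031 + \left(699 - 266\right)} = \frac{1}{768031 + 433} = \frac{1}{768464}$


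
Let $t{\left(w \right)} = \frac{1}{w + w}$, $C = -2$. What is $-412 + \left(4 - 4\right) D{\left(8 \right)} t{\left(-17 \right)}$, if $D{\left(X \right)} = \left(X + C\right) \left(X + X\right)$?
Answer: $-412$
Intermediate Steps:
$D{\left(X \right)} = 2 X \left(-2 + X\right)$ ($D{\left(X \right)} = \left(X - 2\right) \left(X + X\right) = \left(-2 + X\right) 2 X = 2 X \left(-2 + X\right)$)
$t{\left(w \right)} = \frac{1}{2 w}$
$-412 + \left(4 - 4\right) D{\left(8 \right)} t{\left(-17 \right)} = -412 + \left(4 - 4\right) 2 \cdot 8 \left(-2 + 8\right) \frac{1}{2 \left(-17\right)} = -412 + \left(4 - 4\right) 2 \cdot 8 \cdot 6 \cdot \frac{1}{2} \left(- \frac{1}{17}\right) = -412 + 0 \cdot 96 \left(- \frac{1}{34}\right) = -412 + 0 \left(- \frac{1}{34}\right) = -412 + 0 = -412$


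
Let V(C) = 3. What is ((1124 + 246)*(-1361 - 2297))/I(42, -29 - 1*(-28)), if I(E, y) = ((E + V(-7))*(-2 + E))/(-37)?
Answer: 9271201/90 ≈ 1.0301e+5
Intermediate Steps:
I(E, y) = -(-2 + E)*(3 + E)/37 (I(E, y) = ((E + 3)*(-2 + E))/(-37) = ((3 + E)*(-2 + E))*(-1/37) = ((-2 + E)*(3 + E))*(-1/37) = -(-2 + E)*(3 + E)/37)
((1124 + 246)*(-1361 - 2297))/I(42, -29 - 1*(-28)) = ((1124 + 246)*(-1361 - 2297))/(6/37 - 1/37*42 - 1/37*42²) = (1370*(-3658))/(6/37 - 42/37 - 1/37*1764) = -5011460/(6/37 - 42/37 - 1764/37) = -5011460/(-1800/37) = -5011460*(-37/1800) = 9271201/90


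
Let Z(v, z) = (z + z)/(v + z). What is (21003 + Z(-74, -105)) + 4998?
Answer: 4654389/179 ≈ 26002.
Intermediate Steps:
Z(v, z) = 2*z/(v + z) (Z(v, z) = (2*z)/(v + z) = 2*z/(v + z))
(21003 + Z(-74, -105)) + 4998 = (21003 + 2*(-105)/(-74 - 105)) + 4998 = (21003 + 2*(-105)/(-179)) + 4998 = (21003 + 2*(-105)*(-1/179)) + 4998 = (21003 + 210/179) + 4998 = 3759747/179 + 4998 = 4654389/179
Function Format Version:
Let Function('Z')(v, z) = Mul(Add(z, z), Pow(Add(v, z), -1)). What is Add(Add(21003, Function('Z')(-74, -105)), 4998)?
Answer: Rational(4654389, 179) ≈ 26002.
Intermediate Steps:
Function('Z')(v, z) = Mul(2, z, Pow(Add(v, z), -1)) (Function('Z')(v, z) = Mul(Mul(2, z), Pow(Add(v, z), -1)) = Mul(2, z, Pow(Add(v, z), -1)))
Add(Add(21003, Function('Z')(-74, -105)), 4998) = Add(Add(21003, Mul(2, -105, Pow(Add(-74, -105), -1))), 4998) = Add(Add(21003, Mul(2, -105, Pow(-179, -1))), 4998) = Add(Add(21003, Mul(2, -105, Rational(-1, 179))), 4998) = Add(Add(21003, Rational(210, 179)), 4998) = Add(Rational(3759747, 179), 4998) = Rational(4654389, 179)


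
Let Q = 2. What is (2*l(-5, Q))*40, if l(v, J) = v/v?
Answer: 80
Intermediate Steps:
l(v, J) = 1
(2*l(-5, Q))*40 = (2*1)*40 = 2*40 = 80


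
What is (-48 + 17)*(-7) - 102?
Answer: 115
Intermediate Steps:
(-48 + 17)*(-7) - 102 = -31*(-7) - 102 = 217 - 102 = 115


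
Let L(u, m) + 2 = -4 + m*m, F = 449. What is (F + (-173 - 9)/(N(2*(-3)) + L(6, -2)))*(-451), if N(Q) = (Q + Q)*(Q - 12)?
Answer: -21626352/107 ≈ -2.0212e+5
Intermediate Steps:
N(Q) = 2*Q*(-12 + Q) (N(Q) = (2*Q)*(-12 + Q) = 2*Q*(-12 + Q))
L(u, m) = -6 + m**2 (L(u, m) = -2 + (-4 + m*m) = -2 + (-4 + m**2) = -6 + m**2)
(F + (-173 - 9)/(N(2*(-3)) + L(6, -2)))*(-451) = (449 + (-173 - 9)/(2*(2*(-3))*(-12 + 2*(-3)) + (-6 + (-2)**2)))*(-451) = (449 - 182/(2*(-6)*(-12 - 6) + (-6 + 4)))*(-451) = (449 - 182/(2*(-6)*(-18) - 2))*(-451) = (449 - 182/(216 - 2))*(-451) = (449 - 182/214)*(-451) = (449 - 182*1/214)*(-451) = (449 - 91/107)*(-451) = (47952/107)*(-451) = -21626352/107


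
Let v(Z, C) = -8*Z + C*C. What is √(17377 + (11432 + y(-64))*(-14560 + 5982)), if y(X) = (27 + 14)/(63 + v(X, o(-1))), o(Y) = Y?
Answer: I*√56475031442/24 ≈ 9901.9*I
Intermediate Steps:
v(Z, C) = C² - 8*Z (v(Z, C) = -8*Z + C² = C² - 8*Z)
y(X) = 41/(64 - 8*X) (y(X) = (27 + 14)/(63 + ((-1)² - 8*X)) = 41/(63 + (1 - 8*X)) = 41/(64 - 8*X))
√(17377 + (11432 + y(-64))*(-14560 + 5982)) = √(17377 + (11432 - 41/(-64 + 8*(-64)))*(-14560 + 5982)) = √(17377 + (11432 - 41/(-64 - 512))*(-8578)) = √(17377 + (11432 - 41/(-576))*(-8578)) = √(17377 + (11432 - 41*(-1/576))*(-8578)) = √(17377 + (11432 + 41/576)*(-8578)) = √(17377 + (6584873/576)*(-8578)) = √(17377 - 28242520297/288) = √(-28237515721/288) = I*√56475031442/24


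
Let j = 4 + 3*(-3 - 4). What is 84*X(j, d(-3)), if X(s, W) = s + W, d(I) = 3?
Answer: -1176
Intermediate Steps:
j = -17 (j = 4 + 3*(-7) = 4 - 21 = -17)
X(s, W) = W + s
84*X(j, d(-3)) = 84*(3 - 17) = 84*(-14) = -1176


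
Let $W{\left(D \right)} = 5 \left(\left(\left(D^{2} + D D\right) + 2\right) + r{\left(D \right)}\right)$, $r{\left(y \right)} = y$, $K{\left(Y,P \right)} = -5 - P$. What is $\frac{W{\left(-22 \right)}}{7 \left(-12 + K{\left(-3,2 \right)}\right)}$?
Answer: $- \frac{4740}{133} \approx -35.639$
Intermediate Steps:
$W{\left(D \right)} = 10 + 5 D + 10 D^{2}$ ($W{\left(D \right)} = 5 \left(\left(\left(D^{2} + D D\right) + 2\right) + D\right) = 5 \left(\left(\left(D^{2} + D^{2}\right) + 2\right) + D\right) = 5 \left(\left(2 D^{2} + 2\right) + D\right) = 5 \left(\left(2 + 2 D^{2}\right) + D\right) = 5 \left(2 + D + 2 D^{2}\right) = 10 + 5 D + 10 D^{2}$)
$\frac{W{\left(-22 \right)}}{7 \left(-12 + K{\left(-3,2 \right)}\right)} = \frac{10 + 5 \left(-22\right) + 10 \left(-22\right)^{2}}{7 \left(-12 - 7\right)} = \frac{10 - 110 + 10 \cdot 484}{7 \left(-12 - 7\right)} = \frac{10 - 110 + 4840}{7 \left(-12 - 7\right)} = \frac{4740}{7 \left(-19\right)} = \frac{4740}{-133} = 4740 \left(- \frac{1}{133}\right) = - \frac{4740}{133}$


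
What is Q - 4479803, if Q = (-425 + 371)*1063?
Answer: -4537205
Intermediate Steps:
Q = -57402 (Q = -54*1063 = -57402)
Q - 4479803 = -57402 - 4479803 = -4537205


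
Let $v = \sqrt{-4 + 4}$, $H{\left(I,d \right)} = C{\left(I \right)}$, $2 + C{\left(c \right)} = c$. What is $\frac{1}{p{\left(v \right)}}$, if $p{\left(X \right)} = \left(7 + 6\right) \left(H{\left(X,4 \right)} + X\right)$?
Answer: $- \frac{1}{26} \approx -0.038462$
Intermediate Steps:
$C{\left(c \right)} = -2 + c$
$H{\left(I,d \right)} = -2 + I$
$v = 0$ ($v = \sqrt{0} = 0$)
$p{\left(X \right)} = -26 + 26 X$ ($p{\left(X \right)} = \left(7 + 6\right) \left(\left(-2 + X\right) + X\right) = 13 \left(-2 + 2 X\right) = -26 + 26 X$)
$\frac{1}{p{\left(v \right)}} = \frac{1}{-26 + 26 \cdot 0} = \frac{1}{-26 + 0} = \frac{1}{-26} = - \frac{1}{26}$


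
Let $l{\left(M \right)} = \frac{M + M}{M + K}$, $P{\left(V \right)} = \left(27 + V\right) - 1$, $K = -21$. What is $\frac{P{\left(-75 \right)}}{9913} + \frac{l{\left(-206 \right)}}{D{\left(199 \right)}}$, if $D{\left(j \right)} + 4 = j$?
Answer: $\frac{1915171}{438798945} \approx 0.0043646$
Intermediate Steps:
$D{\left(j \right)} = -4 + j$
$P{\left(V \right)} = 26 + V$
$l{\left(M \right)} = \frac{2 M}{-21 + M}$ ($l{\left(M \right)} = \frac{M + M}{M - 21} = \frac{2 M}{-21 + M}$)
$\frac{P{\left(-75 \right)}}{9913} + \frac{l{\left(-206 \right)}}{D{\left(199 \right)}} = \frac{26 - 75}{9913} + \frac{2 \left(-206\right) \frac{1}{-21 - 206}}{-4 + 199} = \left(-49\right) \frac{1}{9913} + \frac{2 \left(-206\right) \frac{1}{-227}}{195} = - \frac{49}{9913} + 2 \left(-206\right) \left(- \frac{1}{227}\right) \frac{1}{195} = - \frac{49}{9913} + \frac{412}{227} \cdot \frac{1}{195} = - \frac{49}{9913} + \frac{412}{44265} = \frac{1915171}{438798945}$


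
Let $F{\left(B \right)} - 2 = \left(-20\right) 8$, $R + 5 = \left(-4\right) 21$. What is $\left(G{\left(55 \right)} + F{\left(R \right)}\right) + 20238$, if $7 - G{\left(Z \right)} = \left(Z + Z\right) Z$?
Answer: $14037$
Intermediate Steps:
$G{\left(Z \right)} = 7 - 2 Z^{2}$ ($G{\left(Z \right)} = 7 - \left(Z + Z\right) Z = 7 - 2 Z Z = 7 - 2 Z^{2}$)
$R = -89$ ($R = -5 - 84 = -89$)
$F{\left(B \right)} = -158$ ($F{\left(B \right)} = 2 - 160 = -158$)
$\left(G{\left(55 \right)} + F{\left(R \right)}\right) + 20238 = \left(\left(7 - 2 \cdot 55^{2}\right) - 158\right) + 20238 = \left(\left(7 - 6050\right) - 158\right) + 20238 = \left(-6043 - 158\right) + 20238 = -6201 + 20238 = 14037$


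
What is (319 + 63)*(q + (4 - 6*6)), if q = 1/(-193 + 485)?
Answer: -1784513/146 ≈ -12223.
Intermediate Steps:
q = 1/292 ≈ 0.0034247
(319 + 63)*(q + (4 - 6*6)) = (319 + 63)*(1/292 + (4 - 6*6)) = 382*(1/292 + (4 - 36)) = 382*(1/292 - 32) = 382*(-9343/292) = -1784513/146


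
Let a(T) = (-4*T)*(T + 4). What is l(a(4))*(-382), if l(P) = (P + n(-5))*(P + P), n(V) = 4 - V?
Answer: -11637248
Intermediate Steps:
a(T) = -4*T*(4 + T) (a(T) = (-4*T)*(4 + T) = -4*T*(4 + T))
l(P) = 2*P*(9 + P) (l(P) = (P + (4 - 1*(-5)))*(P + P) = (P + (4 + 5))*(2*P) = (P + 9)*(2*P) = (9 + P)*(2*P) = 2*P*(9 + P))
l(a(4))*(-382) = (2*(-4*4*(4 + 4))*(9 - 4*4*(4 + 4)))*(-382) = (2*(-4*4*8)*(9 - 4*4*8))*(-382) = (2*(-128)*(9 - 128))*(-382) = (2*(-128)*(-119))*(-382) = 30464*(-382) = -11637248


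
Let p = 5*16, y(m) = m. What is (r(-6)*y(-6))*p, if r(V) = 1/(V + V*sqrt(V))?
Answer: 80/7 - 80*I*sqrt(6)/7 ≈ 11.429 - 27.994*I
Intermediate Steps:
p = 80
r(V) = 1/(V + V**(3/2))
(r(-6)*y(-6))*p = (-6/(-6 + (-6)**(3/2)))*80 = (-6/(-6 - 6*I*sqrt(6)))*80 = -6/(-6 - 6*I*sqrt(6))*80 = -480/(-6 - 6*I*sqrt(6))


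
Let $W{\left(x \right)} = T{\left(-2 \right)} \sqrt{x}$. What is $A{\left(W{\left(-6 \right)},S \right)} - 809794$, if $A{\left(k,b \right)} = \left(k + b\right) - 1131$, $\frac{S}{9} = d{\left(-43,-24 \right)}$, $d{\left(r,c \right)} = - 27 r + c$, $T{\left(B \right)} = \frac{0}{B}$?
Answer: $-800692$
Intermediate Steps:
$T{\left(B \right)} = 0$
$W{\left(x \right)} = 0$ ($W{\left(x \right)} = 0 \sqrt{x} = 0$)
$d{\left(r,c \right)} = c - 27 r$
$S = 10233$ ($S = 9 \left(-24 - -1161\right) = 9 \left(-24 + 1161\right) = 9 \cdot 1137 = 10233$)
$A{\left(k,b \right)} = -1131 + b + k$ ($A{\left(k,b \right)} = \left(b + k\right) - 1131 = -1131 + b + k$)
$A{\left(W{\left(-6 \right)},S \right)} - 809794 = \left(-1131 + 10233 + 0\right) - 809794 = 9102 - 809794 = -800692$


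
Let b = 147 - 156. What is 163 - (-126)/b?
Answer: 149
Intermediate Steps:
b = -9
163 - (-126)/b = 163 - (-126)/(-9) = 163 - (-126)*(-1)/9 = 163 - 1*14 = 163 - 14 = 149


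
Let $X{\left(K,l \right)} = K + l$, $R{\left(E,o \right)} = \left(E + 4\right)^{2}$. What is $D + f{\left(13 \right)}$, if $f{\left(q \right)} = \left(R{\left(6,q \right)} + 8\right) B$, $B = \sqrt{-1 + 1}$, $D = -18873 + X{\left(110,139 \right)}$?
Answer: $-18624$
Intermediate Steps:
$R{\left(E,o \right)} = \left(4 + E\right)^{2}$
$D = -18624$ ($D = -18873 + \left(110 + 139\right) = -18873 + 249 = -18624$)
$B = 0$ ($B = \sqrt{0} = 0$)
$f{\left(q \right)} = 0$ ($f{\left(q \right)} = \left(\left(4 + 6\right)^{2} + 8\right) 0 = \left(10^{2} + 8\right) 0 = \left(100 + 8\right) 0 = 108 \cdot 0 = 0$)
$D + f{\left(13 \right)} = -18624 + 0 = -18624$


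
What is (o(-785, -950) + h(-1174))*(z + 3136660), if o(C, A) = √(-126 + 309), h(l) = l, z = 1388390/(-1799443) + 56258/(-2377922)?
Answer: -7878456400942764145282/2139467548723 + 6710780580019390243*√183/2139467548723 ≈ -3.6400e+9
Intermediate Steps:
z = -1701358094937/2139467548723 (z = 1388390*(-1/1799443) + 56258*(-1/2377922) = -1388390/1799443 - 28129/1188961 = -1701358094937/2139467548723 ≈ -0.79523)
o(C, A) = √183
(o(-785, -950) + h(-1174))*(z + 3136660) = (√183 - 1174)*(-1701358094937/2139467548723 + 3136660) = (-1174 + √183)*(6710780580019390243/2139467548723) = -7878456400942764145282/2139467548723 + 6710780580019390243*√183/2139467548723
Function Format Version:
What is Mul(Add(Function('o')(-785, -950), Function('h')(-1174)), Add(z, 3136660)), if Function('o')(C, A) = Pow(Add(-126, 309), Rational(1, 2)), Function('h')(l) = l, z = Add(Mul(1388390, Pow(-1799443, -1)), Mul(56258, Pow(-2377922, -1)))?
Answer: Add(Rational(-7878456400942764145282, 2139467548723), Mul(Rational(6710780580019390243, 2139467548723), Pow(183, Rational(1, 2)))) ≈ -3.6400e+9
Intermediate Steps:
z = Rational(-1701358094937, 2139467548723) (z = Add(Mul(1388390, Rational(-1, 1799443)), Mul(56258, Rational(-1, 2377922))) = Add(Rational(-1388390, 1799443), Rational(-28129, 1188961)) = Rational(-1701358094937, 2139467548723) ≈ -0.79523)
Function('o')(C, A) = Pow(183, Rational(1, 2))
Mul(Add(Function('o')(-785, -950), Function('h')(-1174)), Add(z, 3136660)) = Mul(Add(Pow(183, Rational(1, 2)), -1174), Add(Rational(-1701358094937, 2139467548723), 3136660)) = Mul(Add(-1174, Pow(183, Rational(1, 2))), Rational(6710780580019390243, 2139467548723)) = Add(Rational(-7878456400942764145282, 2139467548723), Mul(Rational(6710780580019390243, 2139467548723), Pow(183, Rational(1, 2))))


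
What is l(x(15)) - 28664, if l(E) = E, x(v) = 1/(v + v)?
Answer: -859919/30 ≈ -28664.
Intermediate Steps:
x(v) = 1/(2*v)
l(x(15)) - 28664 = (1/2)/15 - 28664 = (1/2)*(1/15) - 28664 = 1/30 - 28664 = -859919/30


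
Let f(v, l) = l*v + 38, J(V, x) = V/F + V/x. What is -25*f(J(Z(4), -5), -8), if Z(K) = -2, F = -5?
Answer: -790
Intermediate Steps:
J(V, x) = -V/5 + V/x (J(V, x) = V/(-5) + V/x = V*(-⅕) + V/x = -V/5 + V/x)
f(v, l) = 38 + l*v
-25*f(J(Z(4), -5), -8) = -25*(38 - 8*(-⅕*(-2) - 2/(-5))) = -25*(38 - 8*(⅖ - 2*(-⅕))) = -25*(38 - 8*(⅖ + ⅖)) = -25*(38 - 8*⅘) = -25*(38 - 32/5) = -25*158/5 = -790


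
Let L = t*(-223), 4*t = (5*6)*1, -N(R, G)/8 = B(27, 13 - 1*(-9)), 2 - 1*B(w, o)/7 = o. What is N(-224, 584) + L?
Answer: -1105/2 ≈ -552.50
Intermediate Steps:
B(w, o) = 14 - 7*o
N(R, G) = 1120 (N(R, G) = -8*(14 - 7*(13 - 1*(-9))) = -8*(14 - 7*(13 + 9)) = -8*(14 - 7*22) = -8*(14 - 154) = -8*(-140) = 1120)
t = 15/2 (t = ((5*6)*1)/4 = (30*1)/4 = (1/4)*30 = 15/2 ≈ 7.5000)
L = -3345/2 (L = (15/2)*(-223) = -3345/2 ≈ -1672.5)
N(-224, 584) + L = 1120 - 3345/2 = -1105/2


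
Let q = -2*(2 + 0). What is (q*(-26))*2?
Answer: 208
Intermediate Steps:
q = -4 (q = -2*2 = -4)
(q*(-26))*2 = -4*(-26)*2 = 104*2 = 208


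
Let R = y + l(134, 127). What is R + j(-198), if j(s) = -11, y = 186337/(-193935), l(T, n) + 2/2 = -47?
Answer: -11628502/193935 ≈ -59.961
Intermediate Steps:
l(T, n) = -48 (l(T, n) = -1 - 47 = -48)
y = -186337/193935 (y = 186337*(-1/193935) = -186337/193935 ≈ -0.96082)
R = -9495217/193935 (R = -186337/193935 - 48 = -9495217/193935 ≈ -48.961)
R + j(-198) = -9495217/193935 - 11 = -11628502/193935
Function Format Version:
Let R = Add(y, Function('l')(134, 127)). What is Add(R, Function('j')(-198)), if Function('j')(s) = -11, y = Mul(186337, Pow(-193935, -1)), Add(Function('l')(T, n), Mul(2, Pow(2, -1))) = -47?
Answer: Rational(-11628502, 193935) ≈ -59.961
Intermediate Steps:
Function('l')(T, n) = -48 (Function('l')(T, n) = Add(-1, -47) = -48)
y = Rational(-186337, 193935) (y = Mul(186337, Rational(-1, 193935)) = Rational(-186337, 193935) ≈ -0.96082)
R = Rational(-9495217, 193935) (R = Add(Rational(-186337, 193935), -48) = Rational(-9495217, 193935) ≈ -48.961)
Add(R, Function('j')(-198)) = Add(Rational(-9495217, 193935), -11) = Rational(-11628502, 193935)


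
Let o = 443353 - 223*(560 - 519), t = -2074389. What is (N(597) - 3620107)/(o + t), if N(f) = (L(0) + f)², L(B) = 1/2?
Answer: 13052403/6560716 ≈ 1.9895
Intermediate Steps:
L(B) = ½
N(f) = (½ + f)²
o = 434210 (o = 443353 - 223*41 = 443353 - 1*9143 = 443353 - 9143 = 434210)
(N(597) - 3620107)/(o + t) = ((1 + 2*597)²/4 - 3620107)/(434210 - 2074389) = ((1 + 1194)²/4 - 3620107)/(-1640179) = ((¼)*1195² - 3620107)*(-1/1640179) = ((¼)*1428025 - 3620107)*(-1/1640179) = (1428025/4 - 3620107)*(-1/1640179) = -13052403/4*(-1/1640179) = 13052403/6560716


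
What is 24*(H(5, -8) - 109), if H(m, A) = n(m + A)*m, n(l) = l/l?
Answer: -2496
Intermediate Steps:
n(l) = 1
H(m, A) = m (H(m, A) = 1*m = m)
24*(H(5, -8) - 109) = 24*(5 - 109) = 24*(-104) = -2496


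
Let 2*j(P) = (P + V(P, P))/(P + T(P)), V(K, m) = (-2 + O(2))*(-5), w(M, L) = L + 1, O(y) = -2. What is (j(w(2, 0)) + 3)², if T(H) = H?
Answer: 1089/16 ≈ 68.063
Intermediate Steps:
w(M, L) = 1 + L
V(K, m) = 20 (V(K, m) = (-2 - 2)*(-5) = -4*(-5) = 20)
j(P) = (20 + P)/(4*P) (j(P) = ((P + 20)/(P + P))/2 = ((20 + P)/((2*P)))/2 = ((20 + P)*(1/(2*P)))/2 = ((20 + P)/(2*P))/2 = (20 + P)/(4*P))
(j(w(2, 0)) + 3)² = ((20 + (1 + 0))/(4*(1 + 0)) + 3)² = ((¼)*(20 + 1)/1 + 3)² = ((¼)*1*21 + 3)² = (21/4 + 3)² = (33/4)² = 1089/16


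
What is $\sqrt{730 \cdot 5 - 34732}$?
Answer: $i \sqrt{31082} \approx 176.3 i$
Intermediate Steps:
$\sqrt{730 \cdot 5 - 34732} = \sqrt{3650 - 34732} = \sqrt{-31082} = i \sqrt{31082}$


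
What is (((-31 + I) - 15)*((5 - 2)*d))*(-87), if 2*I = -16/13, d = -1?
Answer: -158166/13 ≈ -12167.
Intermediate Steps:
I = -8/13 (I = (-16/13)/2 = (-16*1/13)/2 = (1/2)*(-16/13) = -8/13 ≈ -0.61539)
(((-31 + I) - 15)*((5 - 2)*d))*(-87) = (((-31 - 8/13) - 15)*((5 - 2)*(-1)))*(-87) = ((-411/13 - 15)*(3*(-1)))*(-87) = -606/13*(-3)*(-87) = (1818/13)*(-87) = -158166/13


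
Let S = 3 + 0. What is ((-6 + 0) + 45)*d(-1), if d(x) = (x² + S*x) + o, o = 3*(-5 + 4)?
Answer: -195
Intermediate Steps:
o = -3 (o = 3*(-1) = -3)
S = 3
d(x) = -3 + x² + 3*x (d(x) = (x² + 3*x) - 3 = -3 + x² + 3*x)
((-6 + 0) + 45)*d(-1) = ((-6 + 0) + 45)*(-3 + (-1)² + 3*(-1)) = (-6 + 45)*(-3 + 1 - 3) = 39*(-5) = -195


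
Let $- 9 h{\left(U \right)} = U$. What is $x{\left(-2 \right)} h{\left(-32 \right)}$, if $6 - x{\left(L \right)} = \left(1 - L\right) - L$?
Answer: $\frac{32}{9} \approx 3.5556$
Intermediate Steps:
$x{\left(L \right)} = 5 + 2 L$ ($x{\left(L \right)} = 6 - \left(\left(1 - L\right) - L\right) = 6 - \left(1 - 2 L\right) = 6 + \left(-1 + 2 L\right) = 5 + 2 L$)
$h{\left(U \right)} = - \frac{U}{9}$
$x{\left(-2 \right)} h{\left(-32 \right)} = \left(5 + 2 \left(-2\right)\right) \left(\left(- \frac{1}{9}\right) \left(-32\right)\right) = \left(5 - 4\right) \frac{32}{9} = 1 \cdot \frac{32}{9} = \frac{32}{9}$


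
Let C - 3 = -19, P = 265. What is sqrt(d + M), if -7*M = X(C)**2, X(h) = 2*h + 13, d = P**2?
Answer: sqrt(3438498)/7 ≈ 264.90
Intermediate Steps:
C = -16 (C = 3 - 19 = -16)
d = 70225 (d = 265**2 = 70225)
X(h) = 13 + 2*h
M = -361/7 (M = -(13 + 2*(-16))**2/7 = -(13 - 32)**2/7 = -1/7*(-19)**2 = -1/7*361 = -361/7 ≈ -51.571)
sqrt(d + M) = sqrt(70225 - 361/7) = sqrt(491214/7) = sqrt(3438498)/7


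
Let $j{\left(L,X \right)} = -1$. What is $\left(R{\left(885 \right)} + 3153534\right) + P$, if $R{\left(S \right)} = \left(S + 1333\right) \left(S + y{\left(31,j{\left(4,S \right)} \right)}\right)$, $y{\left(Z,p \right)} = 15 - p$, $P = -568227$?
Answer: $4583725$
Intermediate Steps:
$R{\left(S \right)} = \left(16 + S\right) \left(1333 + S\right)$ ($R{\left(S \right)} = \left(S + 1333\right) \left(S + \left(15 - -1\right)\right) = \left(1333 + S\right) \left(S + \left(15 + 1\right)\right) = \left(1333 + S\right) \left(S + 16\right) = \left(1333 + S\right) \left(16 + S\right) = \left(16 + S\right) \left(1333 + S\right)$)
$\left(R{\left(885 \right)} + 3153534\right) + P = \left(\left(21328 + 885^{2} + 1349 \cdot 885\right) + 3153534\right) - 568227 = \left(\left(21328 + 783225 + 1193865\right) + 3153534\right) - 568227 = \left(1998418 + 3153534\right) - 568227 = 5151952 - 568227 = 4583725$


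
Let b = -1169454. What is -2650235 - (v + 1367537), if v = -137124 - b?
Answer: -5050102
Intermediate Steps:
v = 1032330 (v = -137124 - 1*(-1169454) = -137124 + 1169454 = 1032330)
-2650235 - (v + 1367537) = -2650235 - (1032330 + 1367537) = -2650235 - 1*2399867 = -2650235 - 2399867 = -5050102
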